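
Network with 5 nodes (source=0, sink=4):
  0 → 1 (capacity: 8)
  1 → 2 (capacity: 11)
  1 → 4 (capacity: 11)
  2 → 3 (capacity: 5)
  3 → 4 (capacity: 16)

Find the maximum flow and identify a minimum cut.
Max flow = 8, Min cut edges: (0,1)

Maximum flow: 8
Minimum cut: (0,1)
Partition: S = [0], T = [1, 2, 3, 4]

Max-flow min-cut theorem verified: both equal 8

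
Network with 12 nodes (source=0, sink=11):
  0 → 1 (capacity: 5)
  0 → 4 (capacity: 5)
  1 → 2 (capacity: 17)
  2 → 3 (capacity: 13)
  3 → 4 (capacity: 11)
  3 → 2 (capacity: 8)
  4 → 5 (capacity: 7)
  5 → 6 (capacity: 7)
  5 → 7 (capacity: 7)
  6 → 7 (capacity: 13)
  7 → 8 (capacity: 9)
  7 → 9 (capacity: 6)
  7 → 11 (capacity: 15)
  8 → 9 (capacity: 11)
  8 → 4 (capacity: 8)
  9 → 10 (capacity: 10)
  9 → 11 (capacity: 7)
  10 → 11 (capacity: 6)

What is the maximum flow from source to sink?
Maximum flow = 7

Max flow: 7

Flow assignment:
  0 → 1: 5/5
  0 → 4: 2/5
  1 → 2: 5/17
  2 → 3: 5/13
  3 → 4: 5/11
  4 → 5: 7/7
  5 → 7: 7/7
  7 → 11: 7/15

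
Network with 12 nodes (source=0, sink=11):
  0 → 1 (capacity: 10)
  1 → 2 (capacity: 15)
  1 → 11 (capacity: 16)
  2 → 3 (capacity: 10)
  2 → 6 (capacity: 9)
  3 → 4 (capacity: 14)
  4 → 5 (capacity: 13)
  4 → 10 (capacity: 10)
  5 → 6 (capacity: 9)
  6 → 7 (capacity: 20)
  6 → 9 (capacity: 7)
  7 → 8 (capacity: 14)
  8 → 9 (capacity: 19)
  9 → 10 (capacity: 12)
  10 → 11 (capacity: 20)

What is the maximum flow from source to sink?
Maximum flow = 10

Max flow: 10

Flow assignment:
  0 → 1: 10/10
  1 → 11: 10/16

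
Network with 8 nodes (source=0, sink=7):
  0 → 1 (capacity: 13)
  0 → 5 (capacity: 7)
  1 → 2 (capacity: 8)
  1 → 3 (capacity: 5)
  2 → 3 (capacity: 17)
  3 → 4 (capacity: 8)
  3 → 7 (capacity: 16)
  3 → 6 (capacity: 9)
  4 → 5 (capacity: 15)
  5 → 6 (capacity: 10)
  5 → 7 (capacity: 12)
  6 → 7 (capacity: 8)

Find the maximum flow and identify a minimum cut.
Max flow = 20, Min cut edges: (0,5), (1,2), (1,3)

Maximum flow: 20
Minimum cut: (0,5), (1,2), (1,3)
Partition: S = [0, 1], T = [2, 3, 4, 5, 6, 7]

Max-flow min-cut theorem verified: both equal 20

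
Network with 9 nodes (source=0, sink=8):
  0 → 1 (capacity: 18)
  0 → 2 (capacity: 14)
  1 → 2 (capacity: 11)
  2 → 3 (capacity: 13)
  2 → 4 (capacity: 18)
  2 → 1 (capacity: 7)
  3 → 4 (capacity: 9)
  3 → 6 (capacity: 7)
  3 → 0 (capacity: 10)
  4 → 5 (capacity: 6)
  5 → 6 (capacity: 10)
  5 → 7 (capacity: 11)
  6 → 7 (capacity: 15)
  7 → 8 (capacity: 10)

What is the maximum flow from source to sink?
Maximum flow = 10

Max flow: 10

Flow assignment:
  0 → 1: 11/18
  0 → 2: 2/14
  1 → 2: 11/11
  2 → 3: 13/13
  3 → 4: 3/9
  3 → 6: 7/7
  3 → 0: 3/10
  4 → 5: 3/6
  5 → 7: 3/11
  6 → 7: 7/15
  7 → 8: 10/10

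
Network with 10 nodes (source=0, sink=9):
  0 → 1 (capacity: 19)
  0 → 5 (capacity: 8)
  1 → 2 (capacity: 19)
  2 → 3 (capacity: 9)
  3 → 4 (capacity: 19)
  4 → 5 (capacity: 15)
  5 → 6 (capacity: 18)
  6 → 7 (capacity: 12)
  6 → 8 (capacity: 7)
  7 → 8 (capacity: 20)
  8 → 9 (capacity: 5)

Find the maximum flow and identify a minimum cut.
Max flow = 5, Min cut edges: (8,9)

Maximum flow: 5
Minimum cut: (8,9)
Partition: S = [0, 1, 2, 3, 4, 5, 6, 7, 8], T = [9]

Max-flow min-cut theorem verified: both equal 5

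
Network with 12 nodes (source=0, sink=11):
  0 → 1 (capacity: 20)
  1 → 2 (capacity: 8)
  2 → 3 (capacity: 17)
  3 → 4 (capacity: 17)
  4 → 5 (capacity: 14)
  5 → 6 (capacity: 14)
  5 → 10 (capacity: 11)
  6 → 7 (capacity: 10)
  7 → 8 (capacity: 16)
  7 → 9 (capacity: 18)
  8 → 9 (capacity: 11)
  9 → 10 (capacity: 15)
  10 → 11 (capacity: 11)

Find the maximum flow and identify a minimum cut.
Max flow = 8, Min cut edges: (1,2)

Maximum flow: 8
Minimum cut: (1,2)
Partition: S = [0, 1], T = [2, 3, 4, 5, 6, 7, 8, 9, 10, 11]

Max-flow min-cut theorem verified: both equal 8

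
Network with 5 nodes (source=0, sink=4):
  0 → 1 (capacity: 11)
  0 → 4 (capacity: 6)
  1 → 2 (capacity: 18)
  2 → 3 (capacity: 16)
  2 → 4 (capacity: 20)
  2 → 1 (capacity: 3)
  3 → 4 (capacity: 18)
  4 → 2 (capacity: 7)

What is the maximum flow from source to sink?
Maximum flow = 17

Max flow: 17

Flow assignment:
  0 → 1: 11/11
  0 → 4: 6/6
  1 → 2: 11/18
  2 → 4: 11/20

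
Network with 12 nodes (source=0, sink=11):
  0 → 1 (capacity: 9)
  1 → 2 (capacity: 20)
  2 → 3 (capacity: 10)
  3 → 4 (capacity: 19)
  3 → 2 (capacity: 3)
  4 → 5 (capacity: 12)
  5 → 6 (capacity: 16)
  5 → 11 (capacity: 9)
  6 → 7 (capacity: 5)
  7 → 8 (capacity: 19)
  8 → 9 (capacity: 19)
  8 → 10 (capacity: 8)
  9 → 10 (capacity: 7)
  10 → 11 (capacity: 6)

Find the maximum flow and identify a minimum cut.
Max flow = 9, Min cut edges: (0,1)

Maximum flow: 9
Minimum cut: (0,1)
Partition: S = [0], T = [1, 2, 3, 4, 5, 6, 7, 8, 9, 10, 11]

Max-flow min-cut theorem verified: both equal 9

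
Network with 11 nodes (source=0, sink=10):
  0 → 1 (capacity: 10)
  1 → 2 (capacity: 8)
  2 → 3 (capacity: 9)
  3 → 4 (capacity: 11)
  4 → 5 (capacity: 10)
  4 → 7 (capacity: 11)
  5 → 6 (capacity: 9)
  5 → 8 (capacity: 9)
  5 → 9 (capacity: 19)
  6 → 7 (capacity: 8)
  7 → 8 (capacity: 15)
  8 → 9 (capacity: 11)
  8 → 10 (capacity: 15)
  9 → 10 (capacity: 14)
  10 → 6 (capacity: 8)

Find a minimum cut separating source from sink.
Min cut value = 8, edges: (1,2)

Min cut value: 8
Partition: S = [0, 1], T = [2, 3, 4, 5, 6, 7, 8, 9, 10]
Cut edges: (1,2)

By max-flow min-cut theorem, max flow = min cut = 8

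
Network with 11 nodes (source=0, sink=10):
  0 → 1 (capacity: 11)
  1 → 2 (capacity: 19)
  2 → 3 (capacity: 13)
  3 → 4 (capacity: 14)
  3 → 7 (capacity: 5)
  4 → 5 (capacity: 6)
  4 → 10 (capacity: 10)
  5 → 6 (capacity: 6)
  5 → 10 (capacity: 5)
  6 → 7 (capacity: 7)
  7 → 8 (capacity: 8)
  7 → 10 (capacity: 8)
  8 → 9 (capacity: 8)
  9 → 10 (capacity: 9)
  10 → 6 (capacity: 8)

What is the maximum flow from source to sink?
Maximum flow = 11

Max flow: 11

Flow assignment:
  0 → 1: 11/11
  1 → 2: 11/19
  2 → 3: 11/13
  3 → 4: 11/14
  4 → 5: 1/6
  4 → 10: 10/10
  5 → 10: 1/5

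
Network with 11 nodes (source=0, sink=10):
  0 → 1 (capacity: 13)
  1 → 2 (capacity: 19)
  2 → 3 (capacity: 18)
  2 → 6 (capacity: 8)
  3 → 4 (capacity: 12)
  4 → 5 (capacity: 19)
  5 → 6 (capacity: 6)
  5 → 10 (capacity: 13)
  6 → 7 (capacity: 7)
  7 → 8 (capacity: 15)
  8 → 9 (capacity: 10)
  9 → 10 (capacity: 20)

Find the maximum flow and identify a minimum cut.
Max flow = 13, Min cut edges: (0,1)

Maximum flow: 13
Minimum cut: (0,1)
Partition: S = [0], T = [1, 2, 3, 4, 5, 6, 7, 8, 9, 10]

Max-flow min-cut theorem verified: both equal 13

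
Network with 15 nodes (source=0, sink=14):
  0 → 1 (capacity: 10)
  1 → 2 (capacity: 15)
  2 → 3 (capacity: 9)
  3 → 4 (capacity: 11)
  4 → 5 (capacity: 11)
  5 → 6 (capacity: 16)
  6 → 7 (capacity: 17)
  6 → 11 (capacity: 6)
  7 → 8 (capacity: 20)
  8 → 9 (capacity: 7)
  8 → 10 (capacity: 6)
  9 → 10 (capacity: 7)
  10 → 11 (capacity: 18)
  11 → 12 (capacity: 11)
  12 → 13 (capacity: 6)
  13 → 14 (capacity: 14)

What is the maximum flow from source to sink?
Maximum flow = 6

Max flow: 6

Flow assignment:
  0 → 1: 6/10
  1 → 2: 6/15
  2 → 3: 6/9
  3 → 4: 6/11
  4 → 5: 6/11
  5 → 6: 6/16
  6 → 7: 3/17
  6 → 11: 3/6
  7 → 8: 3/20
  8 → 10: 3/6
  10 → 11: 3/18
  11 → 12: 6/11
  12 → 13: 6/6
  13 → 14: 6/14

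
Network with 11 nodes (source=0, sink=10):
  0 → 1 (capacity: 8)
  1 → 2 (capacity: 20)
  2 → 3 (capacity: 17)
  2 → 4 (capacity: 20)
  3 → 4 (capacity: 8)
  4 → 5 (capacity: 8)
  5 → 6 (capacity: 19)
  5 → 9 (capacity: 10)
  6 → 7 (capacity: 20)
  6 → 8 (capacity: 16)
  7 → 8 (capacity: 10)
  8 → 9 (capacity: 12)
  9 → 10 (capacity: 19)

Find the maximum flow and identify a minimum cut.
Max flow = 8, Min cut edges: (4,5)

Maximum flow: 8
Minimum cut: (4,5)
Partition: S = [0, 1, 2, 3, 4], T = [5, 6, 7, 8, 9, 10]

Max-flow min-cut theorem verified: both equal 8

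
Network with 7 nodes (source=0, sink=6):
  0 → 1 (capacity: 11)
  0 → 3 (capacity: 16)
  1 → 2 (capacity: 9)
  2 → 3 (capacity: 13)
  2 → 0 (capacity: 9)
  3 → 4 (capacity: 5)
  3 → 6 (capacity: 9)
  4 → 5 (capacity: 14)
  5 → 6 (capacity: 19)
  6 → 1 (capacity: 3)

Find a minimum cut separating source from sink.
Min cut value = 14, edges: (3,4), (3,6)

Min cut value: 14
Partition: S = [0, 1, 2, 3], T = [4, 5, 6]
Cut edges: (3,4), (3,6)

By max-flow min-cut theorem, max flow = min cut = 14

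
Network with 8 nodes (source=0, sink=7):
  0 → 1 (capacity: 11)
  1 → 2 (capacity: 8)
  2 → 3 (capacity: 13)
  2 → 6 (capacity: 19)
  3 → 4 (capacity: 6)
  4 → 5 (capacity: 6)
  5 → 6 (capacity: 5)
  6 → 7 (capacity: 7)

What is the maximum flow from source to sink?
Maximum flow = 7

Max flow: 7

Flow assignment:
  0 → 1: 7/11
  1 → 2: 7/8
  2 → 6: 7/19
  6 → 7: 7/7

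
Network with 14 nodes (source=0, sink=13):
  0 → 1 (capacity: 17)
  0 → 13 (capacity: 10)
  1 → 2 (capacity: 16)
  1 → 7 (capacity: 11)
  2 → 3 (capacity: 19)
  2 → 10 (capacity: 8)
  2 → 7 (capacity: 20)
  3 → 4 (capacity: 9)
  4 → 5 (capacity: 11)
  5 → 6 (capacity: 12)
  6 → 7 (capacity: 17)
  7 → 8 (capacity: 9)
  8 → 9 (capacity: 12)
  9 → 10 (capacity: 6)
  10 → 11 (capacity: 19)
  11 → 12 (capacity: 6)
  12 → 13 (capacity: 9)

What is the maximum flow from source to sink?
Maximum flow = 16

Max flow: 16

Flow assignment:
  0 → 1: 6/17
  0 → 13: 10/10
  1 → 2: 6/16
  2 → 7: 6/20
  7 → 8: 6/9
  8 → 9: 6/12
  9 → 10: 6/6
  10 → 11: 6/19
  11 → 12: 6/6
  12 → 13: 6/9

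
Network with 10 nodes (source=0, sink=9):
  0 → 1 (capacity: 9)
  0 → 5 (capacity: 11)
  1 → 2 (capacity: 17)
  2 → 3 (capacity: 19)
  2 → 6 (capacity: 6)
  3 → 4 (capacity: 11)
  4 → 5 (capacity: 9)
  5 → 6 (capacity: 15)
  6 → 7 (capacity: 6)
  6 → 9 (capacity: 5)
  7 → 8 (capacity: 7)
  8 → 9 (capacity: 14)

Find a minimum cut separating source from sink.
Min cut value = 11, edges: (6,7), (6,9)

Min cut value: 11
Partition: S = [0, 1, 2, 3, 4, 5, 6], T = [7, 8, 9]
Cut edges: (6,7), (6,9)

By max-flow min-cut theorem, max flow = min cut = 11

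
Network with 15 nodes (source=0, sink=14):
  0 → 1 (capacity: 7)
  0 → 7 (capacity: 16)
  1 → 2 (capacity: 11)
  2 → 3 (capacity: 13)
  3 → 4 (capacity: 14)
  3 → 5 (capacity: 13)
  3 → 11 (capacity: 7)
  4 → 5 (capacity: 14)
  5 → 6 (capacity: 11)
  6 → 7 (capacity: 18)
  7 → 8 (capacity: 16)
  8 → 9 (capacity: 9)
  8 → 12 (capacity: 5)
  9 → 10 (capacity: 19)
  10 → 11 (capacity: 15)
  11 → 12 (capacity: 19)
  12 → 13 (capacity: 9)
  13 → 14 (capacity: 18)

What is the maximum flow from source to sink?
Maximum flow = 9

Max flow: 9

Flow assignment:
  0 → 7: 9/16
  7 → 8: 9/16
  8 → 9: 9/9
  9 → 10: 9/19
  10 → 11: 9/15
  11 → 12: 9/19
  12 → 13: 9/9
  13 → 14: 9/18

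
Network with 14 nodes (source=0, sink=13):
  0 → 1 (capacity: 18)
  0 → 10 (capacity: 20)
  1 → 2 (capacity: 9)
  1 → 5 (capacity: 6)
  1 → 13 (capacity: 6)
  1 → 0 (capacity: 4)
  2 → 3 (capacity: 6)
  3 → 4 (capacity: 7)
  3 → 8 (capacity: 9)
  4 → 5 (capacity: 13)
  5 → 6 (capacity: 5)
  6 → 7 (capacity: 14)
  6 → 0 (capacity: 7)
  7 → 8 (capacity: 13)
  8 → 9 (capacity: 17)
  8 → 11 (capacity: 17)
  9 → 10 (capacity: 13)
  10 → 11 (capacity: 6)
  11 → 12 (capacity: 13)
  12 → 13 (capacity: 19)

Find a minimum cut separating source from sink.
Min cut value = 19, edges: (1,13), (11,12)

Min cut value: 19
Partition: S = [0, 1, 2, 3, 4, 5, 6, 7, 8, 9, 10, 11], T = [12, 13]
Cut edges: (1,13), (11,12)

By max-flow min-cut theorem, max flow = min cut = 19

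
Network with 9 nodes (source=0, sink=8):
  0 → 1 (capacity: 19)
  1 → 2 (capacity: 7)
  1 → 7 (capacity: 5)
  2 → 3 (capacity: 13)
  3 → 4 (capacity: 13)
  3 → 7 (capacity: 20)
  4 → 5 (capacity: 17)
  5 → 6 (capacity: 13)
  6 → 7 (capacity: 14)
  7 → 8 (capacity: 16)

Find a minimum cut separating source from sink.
Min cut value = 12, edges: (1,2), (1,7)

Min cut value: 12
Partition: S = [0, 1], T = [2, 3, 4, 5, 6, 7, 8]
Cut edges: (1,2), (1,7)

By max-flow min-cut theorem, max flow = min cut = 12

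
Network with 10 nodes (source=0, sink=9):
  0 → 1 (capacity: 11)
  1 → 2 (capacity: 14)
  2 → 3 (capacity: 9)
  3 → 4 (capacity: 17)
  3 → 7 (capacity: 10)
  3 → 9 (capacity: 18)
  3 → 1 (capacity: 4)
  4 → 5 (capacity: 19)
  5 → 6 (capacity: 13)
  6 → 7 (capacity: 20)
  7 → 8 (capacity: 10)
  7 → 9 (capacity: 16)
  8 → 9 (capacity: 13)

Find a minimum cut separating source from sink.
Min cut value = 9, edges: (2,3)

Min cut value: 9
Partition: S = [0, 1, 2], T = [3, 4, 5, 6, 7, 8, 9]
Cut edges: (2,3)

By max-flow min-cut theorem, max flow = min cut = 9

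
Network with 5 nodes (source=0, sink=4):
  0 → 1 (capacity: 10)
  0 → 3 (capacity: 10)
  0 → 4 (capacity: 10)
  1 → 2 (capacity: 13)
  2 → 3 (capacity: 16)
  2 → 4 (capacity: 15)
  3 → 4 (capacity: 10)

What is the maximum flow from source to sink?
Maximum flow = 30

Max flow: 30

Flow assignment:
  0 → 1: 10/10
  0 → 3: 10/10
  0 → 4: 10/10
  1 → 2: 10/13
  2 → 4: 10/15
  3 → 4: 10/10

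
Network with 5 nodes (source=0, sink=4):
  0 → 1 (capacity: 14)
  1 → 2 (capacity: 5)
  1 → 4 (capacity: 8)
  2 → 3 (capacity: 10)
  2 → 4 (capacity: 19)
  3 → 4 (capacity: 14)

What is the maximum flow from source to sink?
Maximum flow = 13

Max flow: 13

Flow assignment:
  0 → 1: 13/14
  1 → 2: 5/5
  1 → 4: 8/8
  2 → 4: 5/19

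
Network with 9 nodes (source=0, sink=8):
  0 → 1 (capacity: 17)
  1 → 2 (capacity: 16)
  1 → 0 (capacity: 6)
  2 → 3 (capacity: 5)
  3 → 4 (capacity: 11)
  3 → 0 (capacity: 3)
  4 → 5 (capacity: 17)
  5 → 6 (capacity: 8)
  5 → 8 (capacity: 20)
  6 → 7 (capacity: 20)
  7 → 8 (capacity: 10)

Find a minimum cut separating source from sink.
Min cut value = 5, edges: (2,3)

Min cut value: 5
Partition: S = [0, 1, 2], T = [3, 4, 5, 6, 7, 8]
Cut edges: (2,3)

By max-flow min-cut theorem, max flow = min cut = 5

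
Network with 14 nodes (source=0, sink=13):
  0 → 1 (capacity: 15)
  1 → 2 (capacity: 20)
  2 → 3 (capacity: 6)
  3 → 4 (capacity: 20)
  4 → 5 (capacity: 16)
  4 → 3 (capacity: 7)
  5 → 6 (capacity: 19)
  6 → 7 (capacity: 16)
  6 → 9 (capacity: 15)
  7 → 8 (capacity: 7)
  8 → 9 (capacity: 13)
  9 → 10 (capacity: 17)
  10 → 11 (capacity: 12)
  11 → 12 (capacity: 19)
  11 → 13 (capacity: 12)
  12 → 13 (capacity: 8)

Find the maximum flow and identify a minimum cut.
Max flow = 6, Min cut edges: (2,3)

Maximum flow: 6
Minimum cut: (2,3)
Partition: S = [0, 1, 2], T = [3, 4, 5, 6, 7, 8, 9, 10, 11, 12, 13]

Max-flow min-cut theorem verified: both equal 6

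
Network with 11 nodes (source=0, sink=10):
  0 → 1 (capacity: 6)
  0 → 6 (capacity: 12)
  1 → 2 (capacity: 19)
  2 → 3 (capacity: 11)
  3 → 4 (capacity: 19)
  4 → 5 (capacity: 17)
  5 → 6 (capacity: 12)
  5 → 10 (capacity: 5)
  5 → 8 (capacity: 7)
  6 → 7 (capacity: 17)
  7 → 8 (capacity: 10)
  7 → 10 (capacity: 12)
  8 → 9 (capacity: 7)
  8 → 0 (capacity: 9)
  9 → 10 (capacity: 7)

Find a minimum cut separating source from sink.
Min cut value = 18, edges: (0,1), (0,6)

Min cut value: 18
Partition: S = [0], T = [1, 2, 3, 4, 5, 6, 7, 8, 9, 10]
Cut edges: (0,1), (0,6)

By max-flow min-cut theorem, max flow = min cut = 18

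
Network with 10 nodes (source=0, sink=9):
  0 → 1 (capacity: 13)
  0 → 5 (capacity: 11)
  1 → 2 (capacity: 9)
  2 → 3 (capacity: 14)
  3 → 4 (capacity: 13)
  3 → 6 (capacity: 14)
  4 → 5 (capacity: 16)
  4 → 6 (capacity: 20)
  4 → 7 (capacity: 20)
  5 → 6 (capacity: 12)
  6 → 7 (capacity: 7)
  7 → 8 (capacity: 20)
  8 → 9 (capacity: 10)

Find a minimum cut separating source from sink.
Min cut value = 10, edges: (8,9)

Min cut value: 10
Partition: S = [0, 1, 2, 3, 4, 5, 6, 7, 8], T = [9]
Cut edges: (8,9)

By max-flow min-cut theorem, max flow = min cut = 10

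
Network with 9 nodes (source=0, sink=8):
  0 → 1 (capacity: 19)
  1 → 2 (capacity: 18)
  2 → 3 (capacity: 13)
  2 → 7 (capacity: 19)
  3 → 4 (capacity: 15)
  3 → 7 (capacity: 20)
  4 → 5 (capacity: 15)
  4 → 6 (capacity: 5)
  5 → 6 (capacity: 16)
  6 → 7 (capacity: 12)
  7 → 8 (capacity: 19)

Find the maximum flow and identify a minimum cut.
Max flow = 18, Min cut edges: (1,2)

Maximum flow: 18
Minimum cut: (1,2)
Partition: S = [0, 1], T = [2, 3, 4, 5, 6, 7, 8]

Max-flow min-cut theorem verified: both equal 18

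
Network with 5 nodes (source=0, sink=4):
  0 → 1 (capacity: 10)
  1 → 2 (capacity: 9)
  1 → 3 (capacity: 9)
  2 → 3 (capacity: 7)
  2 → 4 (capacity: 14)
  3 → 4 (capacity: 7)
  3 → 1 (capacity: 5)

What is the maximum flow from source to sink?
Maximum flow = 10

Max flow: 10

Flow assignment:
  0 → 1: 10/10
  1 → 2: 9/9
  1 → 3: 1/9
  2 → 4: 9/14
  3 → 4: 1/7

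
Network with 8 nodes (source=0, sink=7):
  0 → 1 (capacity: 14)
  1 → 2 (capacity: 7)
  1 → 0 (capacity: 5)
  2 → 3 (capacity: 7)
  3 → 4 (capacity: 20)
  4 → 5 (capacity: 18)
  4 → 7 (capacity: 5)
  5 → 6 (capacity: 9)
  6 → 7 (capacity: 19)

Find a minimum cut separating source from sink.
Min cut value = 7, edges: (2,3)

Min cut value: 7
Partition: S = [0, 1, 2], T = [3, 4, 5, 6, 7]
Cut edges: (2,3)

By max-flow min-cut theorem, max flow = min cut = 7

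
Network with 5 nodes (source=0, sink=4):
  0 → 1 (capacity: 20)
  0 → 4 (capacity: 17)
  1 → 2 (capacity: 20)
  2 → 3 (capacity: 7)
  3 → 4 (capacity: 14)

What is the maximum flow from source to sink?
Maximum flow = 24

Max flow: 24

Flow assignment:
  0 → 1: 7/20
  0 → 4: 17/17
  1 → 2: 7/20
  2 → 3: 7/7
  3 → 4: 7/14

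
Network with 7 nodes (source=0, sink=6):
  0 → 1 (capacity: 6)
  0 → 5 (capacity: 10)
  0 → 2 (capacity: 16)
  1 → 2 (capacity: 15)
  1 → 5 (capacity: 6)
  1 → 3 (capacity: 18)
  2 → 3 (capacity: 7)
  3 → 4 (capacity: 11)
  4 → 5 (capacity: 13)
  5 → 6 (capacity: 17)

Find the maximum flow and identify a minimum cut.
Max flow = 17, Min cut edges: (5,6)

Maximum flow: 17
Minimum cut: (5,6)
Partition: S = [0, 1, 2, 3, 4, 5], T = [6]

Max-flow min-cut theorem verified: both equal 17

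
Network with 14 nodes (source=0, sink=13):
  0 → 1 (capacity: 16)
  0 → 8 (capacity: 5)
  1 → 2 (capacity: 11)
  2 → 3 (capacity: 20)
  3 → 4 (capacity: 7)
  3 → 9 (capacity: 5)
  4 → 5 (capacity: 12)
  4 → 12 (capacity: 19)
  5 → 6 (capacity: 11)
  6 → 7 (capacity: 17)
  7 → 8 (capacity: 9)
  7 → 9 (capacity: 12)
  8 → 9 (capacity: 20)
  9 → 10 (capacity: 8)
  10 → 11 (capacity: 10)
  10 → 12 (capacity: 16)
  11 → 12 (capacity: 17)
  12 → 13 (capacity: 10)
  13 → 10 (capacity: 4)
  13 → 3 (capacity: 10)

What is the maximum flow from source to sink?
Maximum flow = 10

Max flow: 10

Flow assignment:
  0 → 1: 7/16
  0 → 8: 3/5
  1 → 2: 7/11
  2 → 3: 7/20
  3 → 4: 2/7
  3 → 9: 5/5
  4 → 12: 2/19
  8 → 9: 3/20
  9 → 10: 8/8
  10 → 12: 8/16
  12 → 13: 10/10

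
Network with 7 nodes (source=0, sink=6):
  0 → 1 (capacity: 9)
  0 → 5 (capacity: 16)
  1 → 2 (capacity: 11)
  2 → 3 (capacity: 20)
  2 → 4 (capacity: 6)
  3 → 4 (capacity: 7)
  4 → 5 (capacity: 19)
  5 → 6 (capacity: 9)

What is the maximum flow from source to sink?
Maximum flow = 9

Max flow: 9

Flow assignment:
  0 → 1: 9/9
  1 → 2: 9/11
  2 → 3: 3/20
  2 → 4: 6/6
  3 → 4: 3/7
  4 → 5: 9/19
  5 → 6: 9/9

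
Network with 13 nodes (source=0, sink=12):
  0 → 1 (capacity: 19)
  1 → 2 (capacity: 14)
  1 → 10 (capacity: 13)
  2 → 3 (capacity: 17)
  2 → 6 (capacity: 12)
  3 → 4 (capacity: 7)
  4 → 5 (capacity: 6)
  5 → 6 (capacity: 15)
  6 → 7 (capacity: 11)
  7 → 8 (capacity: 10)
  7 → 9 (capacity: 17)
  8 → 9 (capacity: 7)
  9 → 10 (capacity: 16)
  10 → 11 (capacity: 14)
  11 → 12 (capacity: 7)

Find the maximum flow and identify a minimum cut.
Max flow = 7, Min cut edges: (11,12)

Maximum flow: 7
Minimum cut: (11,12)
Partition: S = [0, 1, 2, 3, 4, 5, 6, 7, 8, 9, 10, 11], T = [12]

Max-flow min-cut theorem verified: both equal 7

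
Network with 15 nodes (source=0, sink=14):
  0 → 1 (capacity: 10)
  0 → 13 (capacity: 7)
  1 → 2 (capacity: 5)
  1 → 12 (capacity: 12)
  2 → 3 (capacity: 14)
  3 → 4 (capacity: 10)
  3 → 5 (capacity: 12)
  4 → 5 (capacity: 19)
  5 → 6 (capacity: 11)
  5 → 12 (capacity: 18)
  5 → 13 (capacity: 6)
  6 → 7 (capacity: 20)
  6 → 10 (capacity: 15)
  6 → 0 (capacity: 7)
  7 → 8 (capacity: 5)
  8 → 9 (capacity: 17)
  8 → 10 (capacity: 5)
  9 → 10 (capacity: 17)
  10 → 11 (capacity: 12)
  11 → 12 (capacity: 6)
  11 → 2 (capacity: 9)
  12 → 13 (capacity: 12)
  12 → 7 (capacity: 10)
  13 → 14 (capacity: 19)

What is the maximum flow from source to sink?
Maximum flow = 17

Max flow: 17

Flow assignment:
  0 → 1: 10/10
  0 → 13: 7/7
  1 → 12: 10/12
  12 → 13: 10/12
  13 → 14: 17/19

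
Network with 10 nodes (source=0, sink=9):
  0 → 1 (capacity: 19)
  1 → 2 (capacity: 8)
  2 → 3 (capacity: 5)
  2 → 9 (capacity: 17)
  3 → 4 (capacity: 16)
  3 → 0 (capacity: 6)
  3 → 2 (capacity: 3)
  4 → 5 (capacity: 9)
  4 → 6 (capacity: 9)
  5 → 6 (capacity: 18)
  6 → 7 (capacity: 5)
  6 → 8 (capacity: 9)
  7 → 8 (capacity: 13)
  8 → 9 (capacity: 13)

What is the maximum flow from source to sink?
Maximum flow = 8

Max flow: 8

Flow assignment:
  0 → 1: 8/19
  1 → 2: 8/8
  2 → 9: 8/17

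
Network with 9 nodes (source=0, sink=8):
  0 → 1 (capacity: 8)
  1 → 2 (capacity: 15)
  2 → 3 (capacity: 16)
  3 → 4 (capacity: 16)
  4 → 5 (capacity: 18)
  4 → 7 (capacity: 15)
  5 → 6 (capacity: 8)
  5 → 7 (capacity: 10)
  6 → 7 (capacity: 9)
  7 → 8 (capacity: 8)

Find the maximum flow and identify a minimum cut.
Max flow = 8, Min cut edges: (7,8)

Maximum flow: 8
Minimum cut: (7,8)
Partition: S = [0, 1, 2, 3, 4, 5, 6, 7], T = [8]

Max-flow min-cut theorem verified: both equal 8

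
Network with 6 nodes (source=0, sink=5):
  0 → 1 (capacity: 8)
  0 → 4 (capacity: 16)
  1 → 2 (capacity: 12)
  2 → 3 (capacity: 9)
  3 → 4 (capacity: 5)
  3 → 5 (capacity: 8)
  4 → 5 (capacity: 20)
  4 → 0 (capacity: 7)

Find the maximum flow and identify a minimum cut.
Max flow = 24, Min cut edges: (0,1), (0,4)

Maximum flow: 24
Minimum cut: (0,1), (0,4)
Partition: S = [0], T = [1, 2, 3, 4, 5]

Max-flow min-cut theorem verified: both equal 24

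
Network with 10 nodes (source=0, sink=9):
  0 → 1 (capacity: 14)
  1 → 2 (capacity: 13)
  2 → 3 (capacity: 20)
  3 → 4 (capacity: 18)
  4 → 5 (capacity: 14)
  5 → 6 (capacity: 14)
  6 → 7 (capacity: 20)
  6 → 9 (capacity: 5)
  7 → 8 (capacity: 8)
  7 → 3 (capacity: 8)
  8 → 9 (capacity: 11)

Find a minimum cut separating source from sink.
Min cut value = 13, edges: (6,9), (7,8)

Min cut value: 13
Partition: S = [0, 1, 2, 3, 4, 5, 6, 7], T = [8, 9]
Cut edges: (6,9), (7,8)

By max-flow min-cut theorem, max flow = min cut = 13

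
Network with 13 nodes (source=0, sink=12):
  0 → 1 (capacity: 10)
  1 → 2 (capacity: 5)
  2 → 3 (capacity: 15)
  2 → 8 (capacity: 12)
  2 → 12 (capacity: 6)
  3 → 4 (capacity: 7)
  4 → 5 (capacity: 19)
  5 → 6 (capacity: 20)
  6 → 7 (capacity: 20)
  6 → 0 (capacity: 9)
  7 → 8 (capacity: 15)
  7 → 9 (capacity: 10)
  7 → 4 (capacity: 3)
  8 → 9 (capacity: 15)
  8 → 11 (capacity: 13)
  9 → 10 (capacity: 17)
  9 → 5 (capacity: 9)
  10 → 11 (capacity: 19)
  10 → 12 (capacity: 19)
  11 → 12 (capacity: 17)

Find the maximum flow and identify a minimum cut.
Max flow = 5, Min cut edges: (1,2)

Maximum flow: 5
Minimum cut: (1,2)
Partition: S = [0, 1], T = [2, 3, 4, 5, 6, 7, 8, 9, 10, 11, 12]

Max-flow min-cut theorem verified: both equal 5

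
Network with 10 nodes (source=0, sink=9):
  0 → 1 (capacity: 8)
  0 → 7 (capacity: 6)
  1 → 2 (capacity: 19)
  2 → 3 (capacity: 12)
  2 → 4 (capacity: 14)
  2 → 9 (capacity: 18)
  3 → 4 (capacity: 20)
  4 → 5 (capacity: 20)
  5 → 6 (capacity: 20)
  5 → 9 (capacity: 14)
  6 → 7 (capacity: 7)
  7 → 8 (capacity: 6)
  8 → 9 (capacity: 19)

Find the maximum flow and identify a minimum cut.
Max flow = 14, Min cut edges: (0,1), (7,8)

Maximum flow: 14
Minimum cut: (0,1), (7,8)
Partition: S = [0, 6, 7], T = [1, 2, 3, 4, 5, 8, 9]

Max-flow min-cut theorem verified: both equal 14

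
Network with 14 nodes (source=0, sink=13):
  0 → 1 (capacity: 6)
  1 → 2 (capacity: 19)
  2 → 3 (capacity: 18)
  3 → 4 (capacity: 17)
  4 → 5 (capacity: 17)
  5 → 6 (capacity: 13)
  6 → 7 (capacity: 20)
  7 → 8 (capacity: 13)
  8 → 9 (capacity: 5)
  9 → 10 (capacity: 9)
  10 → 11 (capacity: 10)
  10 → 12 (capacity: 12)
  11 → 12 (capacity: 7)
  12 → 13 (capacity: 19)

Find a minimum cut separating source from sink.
Min cut value = 5, edges: (8,9)

Min cut value: 5
Partition: S = [0, 1, 2, 3, 4, 5, 6, 7, 8], T = [9, 10, 11, 12, 13]
Cut edges: (8,9)

By max-flow min-cut theorem, max flow = min cut = 5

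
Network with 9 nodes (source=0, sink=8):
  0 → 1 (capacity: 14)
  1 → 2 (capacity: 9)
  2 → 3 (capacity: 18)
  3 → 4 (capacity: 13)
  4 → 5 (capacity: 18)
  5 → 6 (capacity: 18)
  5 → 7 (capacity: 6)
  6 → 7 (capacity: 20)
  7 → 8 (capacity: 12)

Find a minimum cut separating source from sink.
Min cut value = 9, edges: (1,2)

Min cut value: 9
Partition: S = [0, 1], T = [2, 3, 4, 5, 6, 7, 8]
Cut edges: (1,2)

By max-flow min-cut theorem, max flow = min cut = 9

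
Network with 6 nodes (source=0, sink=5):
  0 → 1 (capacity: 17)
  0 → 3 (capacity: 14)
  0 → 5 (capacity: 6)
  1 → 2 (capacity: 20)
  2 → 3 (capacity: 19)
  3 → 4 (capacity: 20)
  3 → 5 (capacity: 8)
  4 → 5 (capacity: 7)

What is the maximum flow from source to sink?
Maximum flow = 21

Max flow: 21

Flow assignment:
  0 → 1: 14/17
  0 → 3: 1/14
  0 → 5: 6/6
  1 → 2: 14/20
  2 → 3: 14/19
  3 → 4: 7/20
  3 → 5: 8/8
  4 → 5: 7/7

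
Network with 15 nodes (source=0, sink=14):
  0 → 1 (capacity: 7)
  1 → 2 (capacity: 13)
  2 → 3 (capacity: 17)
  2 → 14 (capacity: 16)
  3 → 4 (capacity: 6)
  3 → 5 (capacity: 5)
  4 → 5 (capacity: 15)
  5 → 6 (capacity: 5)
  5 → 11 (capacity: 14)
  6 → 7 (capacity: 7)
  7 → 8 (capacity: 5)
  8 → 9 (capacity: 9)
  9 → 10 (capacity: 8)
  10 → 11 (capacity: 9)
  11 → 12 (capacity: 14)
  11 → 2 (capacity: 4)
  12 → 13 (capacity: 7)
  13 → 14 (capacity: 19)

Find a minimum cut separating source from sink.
Min cut value = 7, edges: (0,1)

Min cut value: 7
Partition: S = [0], T = [1, 2, 3, 4, 5, 6, 7, 8, 9, 10, 11, 12, 13, 14]
Cut edges: (0,1)

By max-flow min-cut theorem, max flow = min cut = 7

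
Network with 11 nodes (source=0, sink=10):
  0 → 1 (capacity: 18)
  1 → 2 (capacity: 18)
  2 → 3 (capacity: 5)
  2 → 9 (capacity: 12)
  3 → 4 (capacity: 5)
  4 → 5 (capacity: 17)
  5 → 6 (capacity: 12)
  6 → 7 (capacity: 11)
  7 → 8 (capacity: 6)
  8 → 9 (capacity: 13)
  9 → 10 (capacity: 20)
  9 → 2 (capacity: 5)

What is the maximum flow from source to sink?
Maximum flow = 17

Max flow: 17

Flow assignment:
  0 → 1: 17/18
  1 → 2: 17/18
  2 → 3: 5/5
  2 → 9: 12/12
  3 → 4: 5/5
  4 → 5: 5/17
  5 → 6: 5/12
  6 → 7: 5/11
  7 → 8: 5/6
  8 → 9: 5/13
  9 → 10: 17/20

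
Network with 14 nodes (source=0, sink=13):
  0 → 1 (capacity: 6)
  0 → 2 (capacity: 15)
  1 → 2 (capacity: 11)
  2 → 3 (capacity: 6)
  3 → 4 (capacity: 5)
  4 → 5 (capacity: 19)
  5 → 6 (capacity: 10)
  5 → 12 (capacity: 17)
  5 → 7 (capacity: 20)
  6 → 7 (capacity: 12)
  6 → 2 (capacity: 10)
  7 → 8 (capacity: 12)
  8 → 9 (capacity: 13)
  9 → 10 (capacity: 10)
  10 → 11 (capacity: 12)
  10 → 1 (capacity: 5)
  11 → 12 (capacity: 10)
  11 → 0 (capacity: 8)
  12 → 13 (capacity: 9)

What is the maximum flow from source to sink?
Maximum flow = 5

Max flow: 5

Flow assignment:
  0 → 2: 5/15
  2 → 3: 5/6
  3 → 4: 5/5
  4 → 5: 5/19
  5 → 12: 5/17
  12 → 13: 5/9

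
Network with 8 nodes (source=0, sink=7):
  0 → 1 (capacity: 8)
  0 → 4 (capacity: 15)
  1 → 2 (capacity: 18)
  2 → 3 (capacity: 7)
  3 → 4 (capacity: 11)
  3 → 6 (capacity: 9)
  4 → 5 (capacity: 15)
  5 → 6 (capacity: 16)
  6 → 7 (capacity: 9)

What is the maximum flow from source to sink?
Maximum flow = 9

Max flow: 9

Flow assignment:
  0 → 1: 7/8
  0 → 4: 2/15
  1 → 2: 7/18
  2 → 3: 7/7
  3 → 4: 7/11
  4 → 5: 9/15
  5 → 6: 9/16
  6 → 7: 9/9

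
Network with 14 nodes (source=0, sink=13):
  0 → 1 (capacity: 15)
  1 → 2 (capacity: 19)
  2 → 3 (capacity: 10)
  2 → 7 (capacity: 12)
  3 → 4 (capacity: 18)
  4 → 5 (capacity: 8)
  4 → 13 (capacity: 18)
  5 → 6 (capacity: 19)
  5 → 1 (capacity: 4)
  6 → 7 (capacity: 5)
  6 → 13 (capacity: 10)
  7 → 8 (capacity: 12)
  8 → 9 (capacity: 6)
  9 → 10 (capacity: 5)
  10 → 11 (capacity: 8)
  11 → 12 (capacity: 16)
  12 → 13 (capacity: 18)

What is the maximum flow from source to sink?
Maximum flow = 15

Max flow: 15

Flow assignment:
  0 → 1: 15/15
  1 → 2: 15/19
  2 → 3: 10/10
  2 → 7: 5/12
  3 → 4: 10/18
  4 → 13: 10/18
  7 → 8: 5/12
  8 → 9: 5/6
  9 → 10: 5/5
  10 → 11: 5/8
  11 → 12: 5/16
  12 → 13: 5/18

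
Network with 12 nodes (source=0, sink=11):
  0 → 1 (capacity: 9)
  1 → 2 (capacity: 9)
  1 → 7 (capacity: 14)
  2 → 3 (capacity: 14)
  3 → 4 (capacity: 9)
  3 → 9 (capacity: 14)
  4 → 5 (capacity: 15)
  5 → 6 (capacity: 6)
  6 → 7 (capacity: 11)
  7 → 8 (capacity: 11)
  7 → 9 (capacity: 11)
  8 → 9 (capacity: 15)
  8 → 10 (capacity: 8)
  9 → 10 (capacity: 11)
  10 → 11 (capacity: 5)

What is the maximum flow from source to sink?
Maximum flow = 5

Max flow: 5

Flow assignment:
  0 → 1: 5/9
  1 → 7: 5/14
  7 → 8: 5/11
  8 → 10: 5/8
  10 → 11: 5/5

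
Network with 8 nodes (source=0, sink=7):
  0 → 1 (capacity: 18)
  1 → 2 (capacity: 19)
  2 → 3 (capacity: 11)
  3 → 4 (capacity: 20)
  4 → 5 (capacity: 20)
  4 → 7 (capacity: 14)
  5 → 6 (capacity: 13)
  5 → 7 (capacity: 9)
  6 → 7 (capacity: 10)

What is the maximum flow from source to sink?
Maximum flow = 11

Max flow: 11

Flow assignment:
  0 → 1: 11/18
  1 → 2: 11/19
  2 → 3: 11/11
  3 → 4: 11/20
  4 → 7: 11/14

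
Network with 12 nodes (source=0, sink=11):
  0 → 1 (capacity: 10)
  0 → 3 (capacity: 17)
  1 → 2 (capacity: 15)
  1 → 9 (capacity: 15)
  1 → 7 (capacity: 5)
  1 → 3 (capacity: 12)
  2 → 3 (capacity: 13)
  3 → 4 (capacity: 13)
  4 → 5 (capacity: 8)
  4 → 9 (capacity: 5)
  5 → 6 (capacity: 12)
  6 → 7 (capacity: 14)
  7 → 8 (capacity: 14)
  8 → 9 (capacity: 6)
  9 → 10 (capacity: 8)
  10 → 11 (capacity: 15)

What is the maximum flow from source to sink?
Maximum flow = 8

Max flow: 8

Flow assignment:
  0 → 3: 8/17
  3 → 4: 8/13
  4 → 5: 6/8
  4 → 9: 2/5
  5 → 6: 6/12
  6 → 7: 6/14
  7 → 8: 6/14
  8 → 9: 6/6
  9 → 10: 8/8
  10 → 11: 8/15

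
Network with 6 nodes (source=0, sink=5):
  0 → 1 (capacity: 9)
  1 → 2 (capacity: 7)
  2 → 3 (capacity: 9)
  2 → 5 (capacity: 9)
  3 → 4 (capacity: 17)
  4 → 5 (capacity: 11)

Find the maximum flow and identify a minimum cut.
Max flow = 7, Min cut edges: (1,2)

Maximum flow: 7
Minimum cut: (1,2)
Partition: S = [0, 1], T = [2, 3, 4, 5]

Max-flow min-cut theorem verified: both equal 7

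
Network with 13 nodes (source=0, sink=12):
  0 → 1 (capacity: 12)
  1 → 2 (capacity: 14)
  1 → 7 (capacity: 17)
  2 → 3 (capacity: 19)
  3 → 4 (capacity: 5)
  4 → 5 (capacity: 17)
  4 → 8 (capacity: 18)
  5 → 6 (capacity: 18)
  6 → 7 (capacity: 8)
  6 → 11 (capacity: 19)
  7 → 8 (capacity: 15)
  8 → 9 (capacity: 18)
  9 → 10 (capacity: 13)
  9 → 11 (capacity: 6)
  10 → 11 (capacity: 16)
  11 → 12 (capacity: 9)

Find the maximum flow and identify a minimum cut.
Max flow = 9, Min cut edges: (11,12)

Maximum flow: 9
Minimum cut: (11,12)
Partition: S = [0, 1, 2, 3, 4, 5, 6, 7, 8, 9, 10, 11], T = [12]

Max-flow min-cut theorem verified: both equal 9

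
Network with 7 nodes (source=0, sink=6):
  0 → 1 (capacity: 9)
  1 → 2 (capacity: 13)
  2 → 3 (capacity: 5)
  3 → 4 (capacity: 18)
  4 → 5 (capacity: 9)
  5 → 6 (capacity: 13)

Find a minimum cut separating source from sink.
Min cut value = 5, edges: (2,3)

Min cut value: 5
Partition: S = [0, 1, 2], T = [3, 4, 5, 6]
Cut edges: (2,3)

By max-flow min-cut theorem, max flow = min cut = 5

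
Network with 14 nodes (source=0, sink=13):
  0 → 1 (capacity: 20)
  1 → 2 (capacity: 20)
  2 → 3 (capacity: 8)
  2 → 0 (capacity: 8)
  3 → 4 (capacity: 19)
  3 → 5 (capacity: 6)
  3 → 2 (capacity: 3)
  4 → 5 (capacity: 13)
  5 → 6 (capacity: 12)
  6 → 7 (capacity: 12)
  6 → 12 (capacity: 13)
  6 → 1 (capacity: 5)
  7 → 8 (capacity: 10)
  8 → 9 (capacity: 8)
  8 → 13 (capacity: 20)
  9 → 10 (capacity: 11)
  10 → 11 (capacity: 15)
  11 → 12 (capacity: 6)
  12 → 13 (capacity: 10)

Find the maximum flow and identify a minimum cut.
Max flow = 8, Min cut edges: (2,3)

Maximum flow: 8
Minimum cut: (2,3)
Partition: S = [0, 1, 2], T = [3, 4, 5, 6, 7, 8, 9, 10, 11, 12, 13]

Max-flow min-cut theorem verified: both equal 8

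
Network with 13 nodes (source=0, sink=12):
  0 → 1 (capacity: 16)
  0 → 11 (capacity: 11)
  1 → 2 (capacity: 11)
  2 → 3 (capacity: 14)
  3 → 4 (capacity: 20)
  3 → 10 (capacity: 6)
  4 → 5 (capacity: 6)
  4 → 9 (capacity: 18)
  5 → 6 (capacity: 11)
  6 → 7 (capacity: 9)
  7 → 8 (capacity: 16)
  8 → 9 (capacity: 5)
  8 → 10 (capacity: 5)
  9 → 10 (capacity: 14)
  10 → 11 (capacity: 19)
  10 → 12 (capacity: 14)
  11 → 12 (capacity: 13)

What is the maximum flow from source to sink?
Maximum flow = 22

Max flow: 22

Flow assignment:
  0 → 1: 11/16
  0 → 11: 11/11
  1 → 2: 11/11
  2 → 3: 11/14
  3 → 4: 5/20
  3 → 10: 6/6
  4 → 9: 5/18
  9 → 10: 5/14
  10 → 12: 11/14
  11 → 12: 11/13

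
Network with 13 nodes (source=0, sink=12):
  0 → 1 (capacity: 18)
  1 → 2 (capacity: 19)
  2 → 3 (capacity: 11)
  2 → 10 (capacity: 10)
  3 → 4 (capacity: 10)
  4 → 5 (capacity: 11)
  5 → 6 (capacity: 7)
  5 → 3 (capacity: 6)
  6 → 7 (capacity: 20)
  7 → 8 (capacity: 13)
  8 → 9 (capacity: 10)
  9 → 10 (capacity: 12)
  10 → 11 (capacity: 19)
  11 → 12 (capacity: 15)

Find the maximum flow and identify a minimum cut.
Max flow = 15, Min cut edges: (11,12)

Maximum flow: 15
Minimum cut: (11,12)
Partition: S = [0, 1, 2, 3, 4, 5, 6, 7, 8, 9, 10, 11], T = [12]

Max-flow min-cut theorem verified: both equal 15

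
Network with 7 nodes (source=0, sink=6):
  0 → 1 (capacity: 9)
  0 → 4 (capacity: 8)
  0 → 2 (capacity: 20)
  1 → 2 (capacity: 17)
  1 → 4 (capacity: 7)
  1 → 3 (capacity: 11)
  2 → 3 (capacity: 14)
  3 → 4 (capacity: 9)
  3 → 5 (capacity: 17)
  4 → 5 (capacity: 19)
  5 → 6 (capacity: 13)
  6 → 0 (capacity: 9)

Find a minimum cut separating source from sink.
Min cut value = 13, edges: (5,6)

Min cut value: 13
Partition: S = [0, 1, 2, 3, 4, 5], T = [6]
Cut edges: (5,6)

By max-flow min-cut theorem, max flow = min cut = 13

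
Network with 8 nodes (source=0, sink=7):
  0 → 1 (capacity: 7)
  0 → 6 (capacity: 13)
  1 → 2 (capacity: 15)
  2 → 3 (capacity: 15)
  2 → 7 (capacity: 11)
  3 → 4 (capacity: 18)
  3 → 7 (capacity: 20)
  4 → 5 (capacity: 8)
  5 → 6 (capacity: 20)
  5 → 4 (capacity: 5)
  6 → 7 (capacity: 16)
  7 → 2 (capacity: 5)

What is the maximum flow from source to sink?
Maximum flow = 20

Max flow: 20

Flow assignment:
  0 → 1: 7/7
  0 → 6: 13/13
  1 → 2: 7/15
  2 → 7: 7/11
  6 → 7: 13/16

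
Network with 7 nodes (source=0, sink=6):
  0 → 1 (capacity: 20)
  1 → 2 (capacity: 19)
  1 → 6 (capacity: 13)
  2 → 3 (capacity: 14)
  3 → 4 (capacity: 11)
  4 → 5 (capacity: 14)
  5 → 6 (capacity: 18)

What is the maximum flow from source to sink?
Maximum flow = 20

Max flow: 20

Flow assignment:
  0 → 1: 20/20
  1 → 2: 7/19
  1 → 6: 13/13
  2 → 3: 7/14
  3 → 4: 7/11
  4 → 5: 7/14
  5 → 6: 7/18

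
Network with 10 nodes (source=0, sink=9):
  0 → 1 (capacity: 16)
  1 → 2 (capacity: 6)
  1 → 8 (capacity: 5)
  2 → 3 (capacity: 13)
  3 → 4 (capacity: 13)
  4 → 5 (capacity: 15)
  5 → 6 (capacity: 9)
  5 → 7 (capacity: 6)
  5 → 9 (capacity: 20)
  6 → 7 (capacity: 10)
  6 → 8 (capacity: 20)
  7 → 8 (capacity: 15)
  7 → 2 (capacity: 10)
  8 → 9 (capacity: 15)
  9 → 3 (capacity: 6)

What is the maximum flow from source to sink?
Maximum flow = 11

Max flow: 11

Flow assignment:
  0 → 1: 11/16
  1 → 2: 6/6
  1 → 8: 5/5
  2 → 3: 6/13
  3 → 4: 6/13
  4 → 5: 6/15
  5 → 9: 6/20
  8 → 9: 5/15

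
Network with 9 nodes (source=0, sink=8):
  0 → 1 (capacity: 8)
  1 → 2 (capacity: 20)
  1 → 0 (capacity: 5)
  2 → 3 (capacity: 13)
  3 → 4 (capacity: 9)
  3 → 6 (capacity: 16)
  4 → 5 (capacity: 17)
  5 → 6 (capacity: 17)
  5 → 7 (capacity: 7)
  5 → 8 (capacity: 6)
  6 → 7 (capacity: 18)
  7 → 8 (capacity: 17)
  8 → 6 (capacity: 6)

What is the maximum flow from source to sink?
Maximum flow = 8

Max flow: 8

Flow assignment:
  0 → 1: 8/8
  1 → 2: 8/20
  2 → 3: 8/13
  3 → 4: 8/9
  4 → 5: 8/17
  5 → 7: 2/7
  5 → 8: 6/6
  7 → 8: 2/17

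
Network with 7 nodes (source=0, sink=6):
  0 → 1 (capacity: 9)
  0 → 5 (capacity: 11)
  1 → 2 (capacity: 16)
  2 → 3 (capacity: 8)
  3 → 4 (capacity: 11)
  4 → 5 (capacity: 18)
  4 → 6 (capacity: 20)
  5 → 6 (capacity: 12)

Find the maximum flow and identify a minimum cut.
Max flow = 19, Min cut edges: (0,5), (2,3)

Maximum flow: 19
Minimum cut: (0,5), (2,3)
Partition: S = [0, 1, 2], T = [3, 4, 5, 6]

Max-flow min-cut theorem verified: both equal 19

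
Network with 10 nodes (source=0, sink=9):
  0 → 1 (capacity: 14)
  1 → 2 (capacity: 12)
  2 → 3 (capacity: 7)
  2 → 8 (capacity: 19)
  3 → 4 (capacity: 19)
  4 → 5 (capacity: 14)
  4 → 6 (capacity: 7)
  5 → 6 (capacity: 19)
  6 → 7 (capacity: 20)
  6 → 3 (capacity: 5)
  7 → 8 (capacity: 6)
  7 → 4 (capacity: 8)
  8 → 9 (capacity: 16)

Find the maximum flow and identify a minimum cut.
Max flow = 12, Min cut edges: (1,2)

Maximum flow: 12
Minimum cut: (1,2)
Partition: S = [0, 1], T = [2, 3, 4, 5, 6, 7, 8, 9]

Max-flow min-cut theorem verified: both equal 12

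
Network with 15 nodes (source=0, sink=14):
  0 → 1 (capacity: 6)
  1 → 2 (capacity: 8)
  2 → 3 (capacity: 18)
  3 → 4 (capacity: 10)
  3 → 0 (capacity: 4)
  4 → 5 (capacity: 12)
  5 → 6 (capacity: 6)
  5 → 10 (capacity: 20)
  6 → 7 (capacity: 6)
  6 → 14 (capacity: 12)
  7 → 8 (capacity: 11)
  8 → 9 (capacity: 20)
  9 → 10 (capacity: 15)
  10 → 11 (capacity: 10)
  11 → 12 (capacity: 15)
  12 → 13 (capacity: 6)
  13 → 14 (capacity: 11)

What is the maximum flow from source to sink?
Maximum flow = 6

Max flow: 6

Flow assignment:
  0 → 1: 6/6
  1 → 2: 6/8
  2 → 3: 6/18
  3 → 4: 6/10
  4 → 5: 6/12
  5 → 6: 6/6
  6 → 14: 6/12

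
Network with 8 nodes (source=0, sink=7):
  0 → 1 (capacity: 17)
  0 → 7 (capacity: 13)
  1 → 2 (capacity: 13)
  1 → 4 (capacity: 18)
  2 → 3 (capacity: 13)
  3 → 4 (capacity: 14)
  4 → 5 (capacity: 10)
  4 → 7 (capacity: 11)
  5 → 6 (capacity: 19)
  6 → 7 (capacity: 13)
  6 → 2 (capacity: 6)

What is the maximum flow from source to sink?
Maximum flow = 30

Max flow: 30

Flow assignment:
  0 → 1: 17/17
  0 → 7: 13/13
  1 → 4: 17/18
  4 → 5: 6/10
  4 → 7: 11/11
  5 → 6: 6/19
  6 → 7: 6/13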